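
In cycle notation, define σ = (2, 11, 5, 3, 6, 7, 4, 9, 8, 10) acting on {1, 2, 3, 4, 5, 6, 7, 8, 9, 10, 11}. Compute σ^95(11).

4

11 lies in the 10-cycle (2, 11, 5, 3, 6, 7, 4, 9, 8, 10).
Since the cycle has length 10, σ^95 acts on it the same as σ^5 (95 mod 10 = 5).
Stepping 5 places around the cycle: 11 → 5 → 3 → 6 → 7 → 4.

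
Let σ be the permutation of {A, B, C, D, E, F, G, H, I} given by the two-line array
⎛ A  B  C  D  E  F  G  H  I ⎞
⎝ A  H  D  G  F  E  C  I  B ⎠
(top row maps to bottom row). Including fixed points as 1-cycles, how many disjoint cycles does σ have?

4

The cycle decomposition is (A)(B, H, I)(C, D, G)(E, F), which has 4 cycles (counting 1-cycles).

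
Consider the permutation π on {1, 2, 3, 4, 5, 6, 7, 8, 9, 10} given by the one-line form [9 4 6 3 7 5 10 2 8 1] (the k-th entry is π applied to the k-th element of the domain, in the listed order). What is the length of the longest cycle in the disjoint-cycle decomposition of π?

10

Decomposing into disjoint cycles gives (1, 9, 8, 2, 4, 3, 6, 5, 7, 10); the longest has length 10.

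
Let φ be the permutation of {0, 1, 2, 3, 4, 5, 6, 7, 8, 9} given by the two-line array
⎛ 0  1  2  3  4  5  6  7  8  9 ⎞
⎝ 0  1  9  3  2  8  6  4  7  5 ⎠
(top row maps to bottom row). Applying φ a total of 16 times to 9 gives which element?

4

Tracing 9 → 5 → … returns to 9 after 6 steps, so 9 lies in a 6-cycle (2 9 5 8 7 4).
Since the cycle has length 6, φ^16 acts on it the same as φ^4 (16 mod 6 = 4).
Stepping 4 places around the cycle: 9 → 5 → 8 → 7 → 4.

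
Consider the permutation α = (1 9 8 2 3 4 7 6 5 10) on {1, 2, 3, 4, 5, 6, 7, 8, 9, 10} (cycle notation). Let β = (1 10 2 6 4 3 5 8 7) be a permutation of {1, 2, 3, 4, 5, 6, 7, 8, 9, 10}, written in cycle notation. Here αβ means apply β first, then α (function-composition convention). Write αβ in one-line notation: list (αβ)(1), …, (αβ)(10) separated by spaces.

(αβ)(x) = α(β(x)). Computing each image: α(β(1)) = α(10) = 1, α(β(2)) = α(6) = 5, α(β(3)) = α(5) = 10, α(β(4)) = α(3) = 4, α(β(5)) = α(8) = 2, α(β(6)) = α(4) = 7, α(β(7)) = α(1) = 9, α(β(8)) = α(7) = 6, α(β(9)) = α(9) = 8, α(β(10)) = α(2) = 3.
Hence αβ = [1 5 10 4 2 7 9 6 8 3].

1 5 10 4 2 7 9 6 8 3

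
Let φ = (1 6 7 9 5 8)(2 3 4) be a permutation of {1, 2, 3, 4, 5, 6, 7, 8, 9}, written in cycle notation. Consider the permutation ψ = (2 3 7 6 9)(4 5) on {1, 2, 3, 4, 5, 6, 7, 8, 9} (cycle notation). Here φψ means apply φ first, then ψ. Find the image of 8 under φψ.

1

(φψ)(8) = ψ(φ(8)). φ(8) = 1, then ψ(1) = 1. So (φψ)(8) = 1.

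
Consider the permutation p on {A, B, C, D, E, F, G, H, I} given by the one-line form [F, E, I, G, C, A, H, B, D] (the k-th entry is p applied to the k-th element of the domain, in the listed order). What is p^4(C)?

Tracing C → I → … returns to C after 7 steps, so C lies in a 7-cycle (B E C I D G H).
Advancing 4 steps from C: C → I → D → G → H.

H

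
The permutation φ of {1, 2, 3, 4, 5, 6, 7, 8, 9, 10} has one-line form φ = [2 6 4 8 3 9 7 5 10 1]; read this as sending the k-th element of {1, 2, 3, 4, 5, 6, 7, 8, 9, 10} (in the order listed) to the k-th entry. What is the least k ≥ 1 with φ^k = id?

20

Writing φ as disjoint cycles, the cycle lengths are 5, 4, 1.
Since disjoint cycles commute, ord(φ) = lcm(5, 4) = 20.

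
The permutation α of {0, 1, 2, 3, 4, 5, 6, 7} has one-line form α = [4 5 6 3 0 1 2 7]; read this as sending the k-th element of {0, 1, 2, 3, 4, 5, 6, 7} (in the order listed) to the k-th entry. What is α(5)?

1

5 is element number 6 of the domain, and entry number 6 of the one-line form is 1, so α(5) = 1.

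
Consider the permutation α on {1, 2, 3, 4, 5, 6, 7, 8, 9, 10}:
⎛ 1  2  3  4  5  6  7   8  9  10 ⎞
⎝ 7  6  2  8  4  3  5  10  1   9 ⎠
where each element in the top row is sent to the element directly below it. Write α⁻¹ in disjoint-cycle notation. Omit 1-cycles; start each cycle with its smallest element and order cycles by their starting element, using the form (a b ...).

(1 9 10 8 4 5 7)(2 3 6)

First write α in disjoint cycles: (1 7 5 4 8 10 9)(2 6 3).
Reversing each cycle (and rotating so the smallest element leads) gives α⁻¹ = (1 9 10 8 4 5 7)(2 3 6).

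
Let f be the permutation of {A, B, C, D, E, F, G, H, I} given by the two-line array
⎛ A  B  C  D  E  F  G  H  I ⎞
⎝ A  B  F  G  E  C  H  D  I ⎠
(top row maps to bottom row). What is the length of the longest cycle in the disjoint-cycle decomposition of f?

3

Decomposing into disjoint cycles gives (C, F)(D, G, H); the longest has length 3.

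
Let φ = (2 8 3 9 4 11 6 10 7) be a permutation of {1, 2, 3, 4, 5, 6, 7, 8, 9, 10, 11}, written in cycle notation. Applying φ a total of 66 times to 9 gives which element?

9 lies in the 9-cycle (2 8 3 9 4 11 6 10 7).
On a 9-cycle, φ^9 is the identity, so φ^66 = φ^3 there (66 ≡ 3 mod 9).
Advancing 3 steps from 9: 9 → 4 → 11 → 6.

6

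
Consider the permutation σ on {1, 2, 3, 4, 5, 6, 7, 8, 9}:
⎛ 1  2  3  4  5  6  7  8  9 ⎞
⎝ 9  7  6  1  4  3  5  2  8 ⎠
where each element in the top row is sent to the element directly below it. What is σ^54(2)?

Tracing 2 → 7 → … returns to 2 after 7 steps, so 2 lies in a 7-cycle (1 9 8 2 7 5 4).
On a 7-cycle, σ^7 is the identity, so σ^54 = σ^5 there (54 ≡ 5 mod 7).
Stepping 5 places around the cycle: 2 → 7 → 5 → 4 → 1 → 9.

9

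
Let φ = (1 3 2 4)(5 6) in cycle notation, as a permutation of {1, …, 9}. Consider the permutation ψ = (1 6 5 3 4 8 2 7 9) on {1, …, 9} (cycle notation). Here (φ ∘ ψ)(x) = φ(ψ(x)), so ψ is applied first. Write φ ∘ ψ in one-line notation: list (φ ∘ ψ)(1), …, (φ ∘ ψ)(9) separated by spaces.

For each element, apply ψ then φ: 1 → 6 → 5; 2 → 7 → 7; 3 → 4 → 1; 4 → 8 → 8; 5 → 3 → 2; 6 → 5 → 6; 7 → 9 → 9; 8 → 2 → 4; 9 → 1 → 3.
So φ ∘ ψ in one-line form is 5 7 1 8 2 6 9 4 3.

5 7 1 8 2 6 9 4 3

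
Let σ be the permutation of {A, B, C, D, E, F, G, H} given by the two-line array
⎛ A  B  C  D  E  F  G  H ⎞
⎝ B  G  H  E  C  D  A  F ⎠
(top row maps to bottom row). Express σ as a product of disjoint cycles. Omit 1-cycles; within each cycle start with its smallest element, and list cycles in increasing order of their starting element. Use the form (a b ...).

(A B G)(C H F D E)

From A: A → B → G → A, closing the cycle (A B G).
Continuing from each remaining unvisited element yields (A B G)(C H F D E).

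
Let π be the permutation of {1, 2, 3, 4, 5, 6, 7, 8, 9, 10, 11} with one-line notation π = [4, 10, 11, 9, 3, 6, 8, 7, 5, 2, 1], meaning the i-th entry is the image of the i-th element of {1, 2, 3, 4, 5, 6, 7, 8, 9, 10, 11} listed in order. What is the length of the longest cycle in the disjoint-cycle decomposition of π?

Decomposing into disjoint cycles gives (1, 4, 9, 5, 3, 11)(2, 10)(7, 8); the longest has length 6.

6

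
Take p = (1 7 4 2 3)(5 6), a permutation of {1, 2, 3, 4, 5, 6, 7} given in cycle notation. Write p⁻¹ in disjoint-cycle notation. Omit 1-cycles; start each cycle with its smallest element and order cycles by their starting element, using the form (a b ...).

(1 3 2 4 7)(5 6)

The inverse reverses each cycle.
After reversing and putting each cycle's least element first, p⁻¹ = (1 3 2 4 7)(5 6).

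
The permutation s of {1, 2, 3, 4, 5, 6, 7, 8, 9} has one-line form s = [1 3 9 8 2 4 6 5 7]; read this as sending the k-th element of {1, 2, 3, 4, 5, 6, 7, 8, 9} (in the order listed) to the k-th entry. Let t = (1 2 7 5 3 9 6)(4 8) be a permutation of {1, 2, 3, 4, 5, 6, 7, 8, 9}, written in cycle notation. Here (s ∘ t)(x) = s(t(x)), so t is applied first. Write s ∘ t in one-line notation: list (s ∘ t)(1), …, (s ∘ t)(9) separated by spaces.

For each element, apply t then s: 1 → 2 → 3; 2 → 7 → 6; 3 → 9 → 7; 4 → 8 → 5; 5 → 3 → 9; 6 → 1 → 1; 7 → 5 → 2; 8 → 4 → 8; 9 → 6 → 4.
Collecting the images, s ∘ t = [3 6 7 5 9 1 2 8 4].

3 6 7 5 9 1 2 8 4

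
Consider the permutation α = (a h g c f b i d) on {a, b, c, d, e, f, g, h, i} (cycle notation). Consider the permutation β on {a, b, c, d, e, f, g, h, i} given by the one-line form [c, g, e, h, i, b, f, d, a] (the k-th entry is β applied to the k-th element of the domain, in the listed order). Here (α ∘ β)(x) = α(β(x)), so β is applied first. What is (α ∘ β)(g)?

β(g) = f, then α(f) = b; composing gives (α ∘ β)(g) = b.

b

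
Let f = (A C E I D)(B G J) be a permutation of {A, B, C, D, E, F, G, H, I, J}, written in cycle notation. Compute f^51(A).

C

A lies in the 5-cycle (A C E I D).
Powers repeat with period 5 on this cycle, and 51 mod 5 = 1, so f^51(A) = f^1(A).
Stepping 1 place around the cycle: A → C.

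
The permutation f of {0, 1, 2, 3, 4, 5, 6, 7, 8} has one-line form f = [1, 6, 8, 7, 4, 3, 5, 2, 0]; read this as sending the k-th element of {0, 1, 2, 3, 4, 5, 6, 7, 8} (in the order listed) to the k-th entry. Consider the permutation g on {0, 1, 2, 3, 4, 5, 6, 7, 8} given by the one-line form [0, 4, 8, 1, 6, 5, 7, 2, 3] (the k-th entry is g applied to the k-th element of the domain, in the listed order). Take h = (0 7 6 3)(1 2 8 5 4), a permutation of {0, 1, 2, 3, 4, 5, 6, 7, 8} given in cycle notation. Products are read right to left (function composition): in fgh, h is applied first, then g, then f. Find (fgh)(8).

3

(fgh)(8) = f(g(h(8))). h(8) = 5, then g(5) = 5, then f(5) = 3, so the result is 3.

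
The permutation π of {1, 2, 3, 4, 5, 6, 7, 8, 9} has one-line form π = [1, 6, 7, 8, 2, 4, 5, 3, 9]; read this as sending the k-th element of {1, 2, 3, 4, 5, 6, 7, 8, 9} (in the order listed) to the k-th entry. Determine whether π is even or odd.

even

In disjoint-cycle form the cycle lengths are 7, 1, 1.
A cycle of length ℓ contributes ℓ−1 transpositions, so π is a product of 6 transpositions — even.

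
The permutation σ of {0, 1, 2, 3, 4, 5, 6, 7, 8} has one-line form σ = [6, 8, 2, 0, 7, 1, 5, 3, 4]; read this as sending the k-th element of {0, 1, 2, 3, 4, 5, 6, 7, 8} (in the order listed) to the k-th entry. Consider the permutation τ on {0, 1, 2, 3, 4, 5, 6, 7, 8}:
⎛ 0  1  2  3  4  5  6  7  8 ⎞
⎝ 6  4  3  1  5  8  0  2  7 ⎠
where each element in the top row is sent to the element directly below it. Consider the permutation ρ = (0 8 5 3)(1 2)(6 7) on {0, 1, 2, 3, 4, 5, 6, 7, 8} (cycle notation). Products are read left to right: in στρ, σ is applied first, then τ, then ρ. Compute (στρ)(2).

Chase 2: σ(2) = 2; τ(2) = 3; ρ(3) = 0. Hence (στρ)(2) = 0.

0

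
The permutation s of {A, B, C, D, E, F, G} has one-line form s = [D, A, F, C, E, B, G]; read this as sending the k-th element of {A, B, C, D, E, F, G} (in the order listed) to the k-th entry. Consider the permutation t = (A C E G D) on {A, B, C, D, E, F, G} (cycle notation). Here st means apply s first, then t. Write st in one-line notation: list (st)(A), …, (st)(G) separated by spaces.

A C F E G B D

For each element, apply s then t: A → D → A; B → A → C; C → F → F; D → C → E; E → E → G; F → B → B; G → G → D.
Collecting the images, st = [A C F E G B D].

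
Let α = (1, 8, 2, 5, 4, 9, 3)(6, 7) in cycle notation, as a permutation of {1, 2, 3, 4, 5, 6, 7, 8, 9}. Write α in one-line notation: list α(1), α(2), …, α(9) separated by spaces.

Image by image: 1→8, 2→5, 3→1, 4→9, 5→4, 6→7, 7→6, 8→2, 9→3.
So the one-line form is 8 5 1 9 4 7 6 2 3.

8 5 1 9 4 7 6 2 3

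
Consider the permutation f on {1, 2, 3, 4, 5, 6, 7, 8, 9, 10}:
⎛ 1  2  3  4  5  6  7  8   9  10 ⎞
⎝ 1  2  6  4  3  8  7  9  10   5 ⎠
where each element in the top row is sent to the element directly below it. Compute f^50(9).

5

Tracing 9 → 10 → … returns to 9 after 6 steps, so 9 lies in a 6-cycle (3 6 8 9 10 5).
Since the cycle has length 6, f^50 acts on it the same as f^2 (50 mod 6 = 2).
Stepping 2 places around the cycle: 9 → 10 → 5.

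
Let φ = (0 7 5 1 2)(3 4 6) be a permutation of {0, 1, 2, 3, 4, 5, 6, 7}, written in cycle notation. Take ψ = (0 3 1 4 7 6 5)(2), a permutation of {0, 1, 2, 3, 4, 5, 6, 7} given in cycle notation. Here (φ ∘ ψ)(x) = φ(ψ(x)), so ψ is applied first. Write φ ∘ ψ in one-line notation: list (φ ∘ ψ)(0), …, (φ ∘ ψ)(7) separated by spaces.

(φ ∘ ψ)(x) = φ(ψ(x)). Computing each image: φ(ψ(0)) = φ(3) = 4, φ(ψ(1)) = φ(4) = 6, φ(ψ(2)) = φ(2) = 0, φ(ψ(3)) = φ(1) = 2, φ(ψ(4)) = φ(7) = 5, φ(ψ(5)) = φ(0) = 7, φ(ψ(6)) = φ(5) = 1, φ(ψ(7)) = φ(6) = 3.
Hence φ ∘ ψ = [4 6 0 2 5 7 1 3].

4 6 0 2 5 7 1 3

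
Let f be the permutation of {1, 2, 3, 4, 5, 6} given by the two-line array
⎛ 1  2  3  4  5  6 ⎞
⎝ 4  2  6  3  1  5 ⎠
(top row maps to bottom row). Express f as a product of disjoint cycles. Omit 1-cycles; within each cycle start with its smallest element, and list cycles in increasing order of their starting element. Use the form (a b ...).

(1 4 3 6 5)

From 1: 1 → 4 → 3 → 6 → 5 → 1, closing the cycle (1 4 3 6 5).
Repeating from the next unused element and collecting all non-trivial cycles gives (1 4 3 6 5).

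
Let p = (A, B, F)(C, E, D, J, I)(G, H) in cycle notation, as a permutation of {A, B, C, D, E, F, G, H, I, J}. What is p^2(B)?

B lies in the 3-cycle (A, B, F).
Advancing 2 steps from B: B → F → A.

A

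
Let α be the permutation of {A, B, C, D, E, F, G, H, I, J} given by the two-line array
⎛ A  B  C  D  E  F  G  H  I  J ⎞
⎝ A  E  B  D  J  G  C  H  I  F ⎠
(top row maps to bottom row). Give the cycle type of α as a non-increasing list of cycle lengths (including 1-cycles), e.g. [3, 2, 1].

[6, 1, 1, 1, 1]

The disjoint cycles are (A)(B E J F G C)(D)(H)(I), with lengths 6, 1, 1, 1, 1 in non-increasing order.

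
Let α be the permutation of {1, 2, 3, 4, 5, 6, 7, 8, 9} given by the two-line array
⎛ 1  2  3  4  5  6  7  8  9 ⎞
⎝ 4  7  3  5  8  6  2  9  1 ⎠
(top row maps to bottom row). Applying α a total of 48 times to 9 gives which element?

5

Tracing 9 → 1 → … returns to 9 after 5 steps, so 9 lies in a 5-cycle (1 4 5 8 9).
Powers repeat with period 5 on this cycle, and 48 mod 5 = 3, so α^48(9) = α^3(9).
Stepping 3 places around the cycle: 9 → 1 → 4 → 5.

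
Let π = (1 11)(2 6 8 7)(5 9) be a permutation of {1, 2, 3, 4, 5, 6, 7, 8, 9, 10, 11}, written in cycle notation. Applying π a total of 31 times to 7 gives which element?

8

7 lies in the 4-cycle (2 6 8 7).
Powers repeat with period 4 on this cycle, and 31 mod 4 = 3, so π^31(7) = π^3(7).
Stepping 3 places around the cycle: 7 → 2 → 6 → 8.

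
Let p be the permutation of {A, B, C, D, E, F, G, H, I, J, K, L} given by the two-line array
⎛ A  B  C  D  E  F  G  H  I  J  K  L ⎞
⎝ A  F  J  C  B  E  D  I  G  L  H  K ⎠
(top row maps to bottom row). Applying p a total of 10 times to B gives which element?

Tracing B → F → … returns to B after 3 steps, so B lies in a 3-cycle (B, F, E).
On a 3-cycle, p^3 is the identity, so p^10 = p^1 there (10 ≡ 1 mod 3).
Stepping 1 place around the cycle: B → F.

F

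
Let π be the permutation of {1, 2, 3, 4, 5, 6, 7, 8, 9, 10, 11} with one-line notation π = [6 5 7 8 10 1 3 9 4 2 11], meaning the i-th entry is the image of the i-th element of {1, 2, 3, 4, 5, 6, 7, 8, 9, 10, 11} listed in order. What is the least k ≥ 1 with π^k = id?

6

Decomposing into disjoint cycles gives cycle lengths 3, 3, 2, 2, 1.
The order of π is the least common multiple of its cycle lengths: lcm(3, 3, 2, 2) = 6.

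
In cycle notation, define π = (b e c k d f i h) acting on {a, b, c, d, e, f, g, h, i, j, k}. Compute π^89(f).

i

f lies in the 8-cycle (b e c k d f i h).
Powers repeat with period 8 on this cycle, and 89 mod 8 = 1, so π^89(f) = π^1(f).
Advancing 1 step from f: f → i.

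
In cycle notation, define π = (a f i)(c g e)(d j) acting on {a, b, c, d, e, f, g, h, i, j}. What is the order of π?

6

The disjoint cycles have lengths 3, 3, 2, 1, 1.
The order is lcm(3, 3, 2) = 6.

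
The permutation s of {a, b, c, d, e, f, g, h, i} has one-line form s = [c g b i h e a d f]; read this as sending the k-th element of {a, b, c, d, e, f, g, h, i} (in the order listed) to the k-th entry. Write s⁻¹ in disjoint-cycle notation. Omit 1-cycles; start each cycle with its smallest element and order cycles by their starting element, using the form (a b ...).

(a g b c)(d h e f i)

First write s in disjoint cycles: (a c b g)(d i f e h).
Reversing each cycle (and rotating so the smallest element leads) gives s⁻¹ = (a g b c)(d h e f i).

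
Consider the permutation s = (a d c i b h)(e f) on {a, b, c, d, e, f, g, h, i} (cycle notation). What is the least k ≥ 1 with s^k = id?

The cycle type of s is (6, 2, 1).
The order is lcm(6, 2) = 6.

6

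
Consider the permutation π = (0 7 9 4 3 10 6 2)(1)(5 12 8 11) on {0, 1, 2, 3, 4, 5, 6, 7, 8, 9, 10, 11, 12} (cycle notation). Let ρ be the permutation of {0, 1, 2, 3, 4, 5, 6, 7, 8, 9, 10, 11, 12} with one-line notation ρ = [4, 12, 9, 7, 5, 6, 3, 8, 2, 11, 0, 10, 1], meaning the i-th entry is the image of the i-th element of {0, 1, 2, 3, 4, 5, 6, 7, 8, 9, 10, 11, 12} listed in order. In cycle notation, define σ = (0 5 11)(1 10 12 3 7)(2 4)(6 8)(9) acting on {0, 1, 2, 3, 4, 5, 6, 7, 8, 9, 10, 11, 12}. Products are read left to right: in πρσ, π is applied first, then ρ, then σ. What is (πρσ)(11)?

8

(πρσ)(11) = σ(ρ(π(11))). π(11) = 5, then ρ(5) = 6, then σ(6) = 8, so the result is 8.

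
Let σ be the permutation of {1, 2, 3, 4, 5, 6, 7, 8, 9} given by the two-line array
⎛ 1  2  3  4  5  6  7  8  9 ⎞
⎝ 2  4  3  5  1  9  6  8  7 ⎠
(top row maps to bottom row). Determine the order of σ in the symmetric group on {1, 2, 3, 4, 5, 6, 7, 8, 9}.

12

Decomposing into disjoint cycles gives cycle lengths 4, 3, 1, 1.
The order of σ is the least common multiple of its cycle lengths: lcm(4, 3) = 12.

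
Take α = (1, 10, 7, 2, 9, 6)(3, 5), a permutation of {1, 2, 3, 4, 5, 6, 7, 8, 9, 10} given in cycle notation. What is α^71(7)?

10

7 lies in the 6-cycle (1, 10, 7, 2, 9, 6).
On a 6-cycle, α^6 is the identity, so α^71 = α^5 there (71 ≡ 5 mod 6).
Stepping 5 places around the cycle: 7 → 2 → 9 → 6 → 1 → 10.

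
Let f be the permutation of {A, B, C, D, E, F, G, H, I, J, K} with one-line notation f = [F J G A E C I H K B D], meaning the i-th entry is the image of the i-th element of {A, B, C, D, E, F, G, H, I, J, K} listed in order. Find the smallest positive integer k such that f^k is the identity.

Writing f as disjoint cycles, the cycle lengths are 7, 2, 1, 1.
The order is lcm(7, 2) = 14.

14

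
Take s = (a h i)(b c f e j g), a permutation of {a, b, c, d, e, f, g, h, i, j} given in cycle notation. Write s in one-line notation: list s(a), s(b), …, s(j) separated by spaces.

h c f d j e b i a g

Reading each image from the cycles: a→h, b→c, c→f, d→d, e→j, f→e, g→b, h→i, i→a, j→g.
So the one-line form is h c f d j e b i a g.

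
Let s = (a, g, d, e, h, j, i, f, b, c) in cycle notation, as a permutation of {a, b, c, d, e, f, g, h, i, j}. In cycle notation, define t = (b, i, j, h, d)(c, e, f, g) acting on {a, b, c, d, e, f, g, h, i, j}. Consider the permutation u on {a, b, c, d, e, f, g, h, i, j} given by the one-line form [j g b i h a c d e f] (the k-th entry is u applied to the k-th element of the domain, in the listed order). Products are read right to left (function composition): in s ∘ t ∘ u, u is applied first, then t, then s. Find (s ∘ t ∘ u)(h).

c

(s ∘ t ∘ u)(h) = s(t(u(h))). u(h) = d, then t(d) = b, then s(b) = c, so the result is c.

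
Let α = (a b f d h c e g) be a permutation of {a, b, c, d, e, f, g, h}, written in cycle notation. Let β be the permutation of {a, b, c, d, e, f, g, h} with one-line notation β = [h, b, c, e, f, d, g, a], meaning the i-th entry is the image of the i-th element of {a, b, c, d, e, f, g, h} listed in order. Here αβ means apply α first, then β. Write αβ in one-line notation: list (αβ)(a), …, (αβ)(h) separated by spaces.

Chase each element through α then β: a → b → b; b → f → d; c → e → f; d → h → a; e → g → g; f → d → e; g → a → h; h → c → c.
Collecting the images, αβ = [b d f a g e h c].

b d f a g e h c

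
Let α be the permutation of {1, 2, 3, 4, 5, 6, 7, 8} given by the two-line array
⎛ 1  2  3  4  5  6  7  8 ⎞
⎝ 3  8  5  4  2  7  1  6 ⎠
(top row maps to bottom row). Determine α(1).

3

The entry below 1 in the array is 3, so α(1) = 3.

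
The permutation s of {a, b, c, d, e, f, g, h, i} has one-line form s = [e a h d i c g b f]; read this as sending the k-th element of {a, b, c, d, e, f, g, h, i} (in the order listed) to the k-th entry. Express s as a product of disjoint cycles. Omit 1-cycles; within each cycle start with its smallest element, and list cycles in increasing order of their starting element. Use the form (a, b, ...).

(a, e, i, f, c, h, b)

Start at a and follow images: a → e → i → f → c → h → b → a, giving the cycle (a, e, i, f, c, h, b).
Repeating from the next unused element and collecting all non-trivial cycles gives (a, e, i, f, c, h, b).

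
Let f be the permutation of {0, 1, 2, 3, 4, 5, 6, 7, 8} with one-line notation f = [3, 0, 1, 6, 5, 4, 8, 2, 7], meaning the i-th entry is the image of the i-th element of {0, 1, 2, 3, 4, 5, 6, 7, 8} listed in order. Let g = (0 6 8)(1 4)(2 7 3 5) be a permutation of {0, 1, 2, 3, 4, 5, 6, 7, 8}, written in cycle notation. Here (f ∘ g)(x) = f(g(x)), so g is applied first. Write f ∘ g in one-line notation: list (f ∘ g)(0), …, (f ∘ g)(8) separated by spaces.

8 5 2 4 0 1 7 6 3

(f ∘ g)(x) = f(g(x)). Computing each image: f(g(0)) = f(6) = 8, f(g(1)) = f(4) = 5, f(g(2)) = f(7) = 2, f(g(3)) = f(5) = 4, f(g(4)) = f(1) = 0, f(g(5)) = f(2) = 1, f(g(6)) = f(8) = 7, f(g(7)) = f(3) = 6, f(g(8)) = f(0) = 3.
Hence f ∘ g = [8 5 2 4 0 1 7 6 3].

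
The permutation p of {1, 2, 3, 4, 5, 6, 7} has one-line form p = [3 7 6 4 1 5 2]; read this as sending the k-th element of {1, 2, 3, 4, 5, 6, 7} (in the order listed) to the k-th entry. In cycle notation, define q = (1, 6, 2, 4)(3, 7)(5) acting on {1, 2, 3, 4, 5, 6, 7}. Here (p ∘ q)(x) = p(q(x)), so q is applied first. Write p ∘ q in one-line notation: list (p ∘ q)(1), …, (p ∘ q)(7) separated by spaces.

5 4 2 3 1 7 6

(p ∘ q)(x) = p(q(x)). Computing each image: p(q(1)) = p(6) = 5, p(q(2)) = p(4) = 4, p(q(3)) = p(7) = 2, p(q(4)) = p(1) = 3, p(q(5)) = p(5) = 1, p(q(6)) = p(2) = 7, p(q(7)) = p(3) = 6.
Hence p ∘ q = [5 4 2 3 1 7 6].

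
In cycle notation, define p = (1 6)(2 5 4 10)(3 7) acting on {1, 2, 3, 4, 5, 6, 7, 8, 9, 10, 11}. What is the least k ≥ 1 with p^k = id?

4

The cycle type of p is (4, 2, 2, 1, 1, 1).
The order of p is the least common multiple of its cycle lengths: lcm(4, 2, 2) = 4.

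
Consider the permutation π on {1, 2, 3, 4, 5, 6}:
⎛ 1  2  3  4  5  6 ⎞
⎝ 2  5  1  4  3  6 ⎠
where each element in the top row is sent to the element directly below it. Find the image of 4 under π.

4

The entry below 4 in the array is 4, so π(4) = 4.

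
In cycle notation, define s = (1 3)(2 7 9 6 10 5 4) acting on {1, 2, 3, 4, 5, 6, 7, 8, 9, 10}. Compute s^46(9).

4

9 lies in the 7-cycle (2 7 9 6 10 5 4).
Since the cycle has length 7, s^46 acts on it the same as s^4 (46 mod 7 = 4).
Stepping 4 places around the cycle: 9 → 6 → 10 → 5 → 4.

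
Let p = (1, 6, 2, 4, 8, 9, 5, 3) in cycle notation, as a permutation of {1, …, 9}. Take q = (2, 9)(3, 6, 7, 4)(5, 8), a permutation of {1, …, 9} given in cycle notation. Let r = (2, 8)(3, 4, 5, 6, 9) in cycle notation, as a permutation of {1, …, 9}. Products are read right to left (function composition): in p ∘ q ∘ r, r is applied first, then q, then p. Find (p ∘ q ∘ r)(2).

Chase 2: r(2) = 8; q(8) = 5; p(5) = 3. Hence (p ∘ q ∘ r)(2) = 3.

3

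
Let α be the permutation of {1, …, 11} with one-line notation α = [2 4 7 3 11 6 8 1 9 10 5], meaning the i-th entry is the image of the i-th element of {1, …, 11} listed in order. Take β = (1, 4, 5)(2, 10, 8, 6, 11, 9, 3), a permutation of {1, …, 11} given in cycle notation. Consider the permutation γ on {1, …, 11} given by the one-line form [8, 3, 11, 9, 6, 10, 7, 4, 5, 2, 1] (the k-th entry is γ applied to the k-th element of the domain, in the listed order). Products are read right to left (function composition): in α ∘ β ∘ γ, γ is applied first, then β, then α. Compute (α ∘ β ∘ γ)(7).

Chase 7: γ(7) = 7; β(7) = 7; α(7) = 8. Hence (α ∘ β ∘ γ)(7) = 8.

8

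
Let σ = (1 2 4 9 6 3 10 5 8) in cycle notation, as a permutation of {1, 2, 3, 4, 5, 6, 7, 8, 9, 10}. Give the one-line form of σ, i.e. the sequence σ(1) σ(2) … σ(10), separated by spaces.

2 4 10 9 8 3 7 1 6 5

Each element maps to the next entry in its cycle (wrapping to the front): 1→2, 2→4, 3→10, 4→9, 5→8, 6→3, 7→7, 8→1, 9→6, 10→5.
So the one-line form is 2 4 10 9 8 3 7 1 6 5.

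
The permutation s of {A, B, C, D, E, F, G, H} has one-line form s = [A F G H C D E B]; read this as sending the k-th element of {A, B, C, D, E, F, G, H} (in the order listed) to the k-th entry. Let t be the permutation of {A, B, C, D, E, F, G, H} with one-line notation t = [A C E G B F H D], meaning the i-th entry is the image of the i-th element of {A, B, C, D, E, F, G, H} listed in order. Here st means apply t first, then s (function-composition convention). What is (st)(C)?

First apply t: t(C) = E, then s(E) = C. Thus (st)(C) = C.

C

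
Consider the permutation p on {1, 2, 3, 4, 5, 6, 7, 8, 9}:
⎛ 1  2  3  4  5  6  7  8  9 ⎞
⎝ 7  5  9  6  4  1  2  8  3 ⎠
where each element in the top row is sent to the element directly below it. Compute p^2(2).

Tracing 2 → 5 → … returns to 2 after 6 steps, so 2 lies in a 6-cycle (1, 7, 2, 5, 4, 6).
Advancing 2 steps from 2: 2 → 5 → 4.

4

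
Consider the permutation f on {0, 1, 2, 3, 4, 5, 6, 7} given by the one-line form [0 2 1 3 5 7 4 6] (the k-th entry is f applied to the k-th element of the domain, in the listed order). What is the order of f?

Writing f as disjoint cycles, the cycle lengths are 4, 2, 1, 1.
Since disjoint cycles commute, ord(f) = lcm(4, 2) = 4.

4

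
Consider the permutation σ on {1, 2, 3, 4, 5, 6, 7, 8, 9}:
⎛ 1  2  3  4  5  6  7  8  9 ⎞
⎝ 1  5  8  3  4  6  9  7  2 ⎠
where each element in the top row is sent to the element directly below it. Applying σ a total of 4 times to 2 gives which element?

8

Tracing 2 → 5 → … returns to 2 after 7 steps, so 2 lies in a 7-cycle (2 5 4 3 8 7 9).
Advancing 4 steps from 2: 2 → 5 → 4 → 3 → 8.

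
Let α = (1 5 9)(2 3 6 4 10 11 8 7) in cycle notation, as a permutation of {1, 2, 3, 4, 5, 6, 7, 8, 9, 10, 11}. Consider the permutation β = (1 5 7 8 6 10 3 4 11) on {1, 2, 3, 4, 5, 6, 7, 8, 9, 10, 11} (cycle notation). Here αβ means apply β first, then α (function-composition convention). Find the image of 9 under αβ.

1

β(9) = 9, then α(9) = 1; composing gives (αβ)(9) = 1.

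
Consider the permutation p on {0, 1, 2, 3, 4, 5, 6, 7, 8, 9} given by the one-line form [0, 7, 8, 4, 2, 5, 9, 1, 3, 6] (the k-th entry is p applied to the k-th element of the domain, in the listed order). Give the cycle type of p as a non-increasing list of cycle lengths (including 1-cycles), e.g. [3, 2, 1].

[4, 2, 2, 1, 1]

The disjoint cycles are (0)(1, 7)(2, 8, 3, 4)(5)(6, 9), with lengths 4, 2, 2, 1, 1 in non-increasing order.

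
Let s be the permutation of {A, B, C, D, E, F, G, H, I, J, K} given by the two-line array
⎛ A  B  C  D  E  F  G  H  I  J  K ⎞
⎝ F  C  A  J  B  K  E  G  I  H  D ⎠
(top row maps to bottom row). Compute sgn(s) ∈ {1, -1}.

-1

In disjoint-cycle form the cycle lengths are 10, 1.
A cycle of length ℓ contributes ℓ−1 transpositions, so s is a product of 9 transpositions — odd.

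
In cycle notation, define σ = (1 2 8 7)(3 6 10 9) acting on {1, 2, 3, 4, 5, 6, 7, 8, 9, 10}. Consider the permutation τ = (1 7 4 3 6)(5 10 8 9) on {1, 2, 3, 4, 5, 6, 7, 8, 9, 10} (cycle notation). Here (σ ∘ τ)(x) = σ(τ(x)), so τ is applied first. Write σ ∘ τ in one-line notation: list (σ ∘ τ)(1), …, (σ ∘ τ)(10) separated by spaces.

1 8 10 6 9 2 4 3 5 7

(σ ∘ τ)(x) = σ(τ(x)). Computing each image: σ(τ(1)) = σ(7) = 1, σ(τ(2)) = σ(2) = 8, σ(τ(3)) = σ(6) = 10, σ(τ(4)) = σ(3) = 6, σ(τ(5)) = σ(10) = 9, σ(τ(6)) = σ(1) = 2, σ(τ(7)) = σ(4) = 4, σ(τ(8)) = σ(9) = 3, σ(τ(9)) = σ(5) = 5, σ(τ(10)) = σ(8) = 7.
Hence σ ∘ τ = [1 8 10 6 9 2 4 3 5 7].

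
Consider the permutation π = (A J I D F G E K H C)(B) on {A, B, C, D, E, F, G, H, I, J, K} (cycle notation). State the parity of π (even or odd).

The cycle lengths are 10, 1.
A cycle is odd iff its length is even; π has 1 even-length cycle, so sgn(π) = (−1)^1 and π is odd.

odd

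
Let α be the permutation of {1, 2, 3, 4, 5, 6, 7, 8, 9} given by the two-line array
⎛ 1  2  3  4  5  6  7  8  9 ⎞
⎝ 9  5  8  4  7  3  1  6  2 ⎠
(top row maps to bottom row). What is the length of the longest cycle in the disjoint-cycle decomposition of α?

Decomposing into disjoint cycles gives (1 9 2 5 7)(3 8 6); the longest has length 5.

5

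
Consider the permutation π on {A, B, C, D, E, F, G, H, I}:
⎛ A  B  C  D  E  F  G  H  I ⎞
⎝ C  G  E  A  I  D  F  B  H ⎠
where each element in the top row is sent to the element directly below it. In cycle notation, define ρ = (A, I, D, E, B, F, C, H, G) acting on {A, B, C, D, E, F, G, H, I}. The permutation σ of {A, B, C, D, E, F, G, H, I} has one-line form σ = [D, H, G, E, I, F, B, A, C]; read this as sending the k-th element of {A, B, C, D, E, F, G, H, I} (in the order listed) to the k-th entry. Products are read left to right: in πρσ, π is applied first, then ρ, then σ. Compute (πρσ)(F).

Apply the permutations in order: π(F) = D, then ρ(D) = E, then σ(E) = I. So (πρσ)(F) = I.

I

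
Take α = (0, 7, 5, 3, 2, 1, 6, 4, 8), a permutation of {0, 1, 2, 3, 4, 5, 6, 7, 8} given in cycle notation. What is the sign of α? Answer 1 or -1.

The cycle lengths are 9.
A cycle is odd iff its length is even; α has 0 even-length cycles, so sgn(α) = (−1)^0 and α is even.

1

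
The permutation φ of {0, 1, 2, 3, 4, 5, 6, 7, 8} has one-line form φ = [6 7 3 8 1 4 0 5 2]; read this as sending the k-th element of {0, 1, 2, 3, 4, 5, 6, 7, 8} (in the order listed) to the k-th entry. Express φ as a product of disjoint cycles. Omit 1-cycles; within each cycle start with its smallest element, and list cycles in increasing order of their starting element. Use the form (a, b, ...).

From 0: 0 → 6 → 0, closing the cycle (0, 6).
Continuing from each remaining unvisited element yields (0, 6)(1, 7, 5, 4)(2, 3, 8).

(0, 6)(1, 7, 5, 4)(2, 3, 8)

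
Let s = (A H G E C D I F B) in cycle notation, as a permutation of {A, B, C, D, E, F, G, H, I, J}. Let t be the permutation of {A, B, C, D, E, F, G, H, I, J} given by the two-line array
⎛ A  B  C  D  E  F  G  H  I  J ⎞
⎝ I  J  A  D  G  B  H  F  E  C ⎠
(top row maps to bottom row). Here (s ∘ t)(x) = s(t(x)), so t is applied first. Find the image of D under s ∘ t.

t(D) = D, then s(D) = I; composing gives (s ∘ t)(D) = I.

I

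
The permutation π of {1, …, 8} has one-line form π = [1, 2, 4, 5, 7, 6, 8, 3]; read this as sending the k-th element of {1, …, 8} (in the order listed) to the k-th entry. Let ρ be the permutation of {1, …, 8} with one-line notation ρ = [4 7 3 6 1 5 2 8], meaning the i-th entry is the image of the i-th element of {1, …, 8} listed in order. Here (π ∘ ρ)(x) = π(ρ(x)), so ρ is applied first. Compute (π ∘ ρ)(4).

ρ(4) = 6, then π(6) = 6; composing gives (π ∘ ρ)(4) = 6.

6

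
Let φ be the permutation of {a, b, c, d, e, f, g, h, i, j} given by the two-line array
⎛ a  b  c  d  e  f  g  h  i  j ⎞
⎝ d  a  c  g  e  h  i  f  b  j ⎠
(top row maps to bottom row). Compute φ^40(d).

Tracing d → g → … returns to d after 5 steps, so d lies in a 5-cycle (a, d, g, i, b).
Since the cycle has length 5, φ^40 acts on it the same as φ^0 (40 mod 5 = 0).
So φ^40(d) = d.

d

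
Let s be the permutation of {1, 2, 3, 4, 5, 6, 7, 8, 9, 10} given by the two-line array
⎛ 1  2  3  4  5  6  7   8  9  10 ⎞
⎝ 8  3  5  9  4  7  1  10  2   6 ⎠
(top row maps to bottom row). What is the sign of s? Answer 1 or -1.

1

In disjoint-cycle form the cycle lengths are 5, 5.
A cycle of length ℓ contributes ℓ−1 transpositions, so s is a product of 4 + 4 = 8 transpositions — even.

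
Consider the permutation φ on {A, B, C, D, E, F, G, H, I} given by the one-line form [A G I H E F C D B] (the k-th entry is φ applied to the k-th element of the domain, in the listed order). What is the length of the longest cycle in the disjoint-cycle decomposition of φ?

4

Decomposing into disjoint cycles gives (B, G, C, I)(D, H); the longest has length 4.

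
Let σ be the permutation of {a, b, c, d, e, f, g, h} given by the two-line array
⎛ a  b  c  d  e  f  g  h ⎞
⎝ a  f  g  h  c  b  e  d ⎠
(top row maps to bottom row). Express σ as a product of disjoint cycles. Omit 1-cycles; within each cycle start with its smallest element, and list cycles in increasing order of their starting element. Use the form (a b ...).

(b f)(c g e)(d h)

Start at b and follow images: b → f → b, giving the cycle (b f).
Repeating from the next unused element and collecting all non-trivial cycles gives (b f)(c g e)(d h).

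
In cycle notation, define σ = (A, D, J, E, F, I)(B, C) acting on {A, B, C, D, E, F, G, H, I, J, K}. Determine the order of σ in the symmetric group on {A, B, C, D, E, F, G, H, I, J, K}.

The cycle type of σ is (6, 2, 1, 1, 1).
The order of σ is the least common multiple of its cycle lengths: lcm(6, 2) = 6.

6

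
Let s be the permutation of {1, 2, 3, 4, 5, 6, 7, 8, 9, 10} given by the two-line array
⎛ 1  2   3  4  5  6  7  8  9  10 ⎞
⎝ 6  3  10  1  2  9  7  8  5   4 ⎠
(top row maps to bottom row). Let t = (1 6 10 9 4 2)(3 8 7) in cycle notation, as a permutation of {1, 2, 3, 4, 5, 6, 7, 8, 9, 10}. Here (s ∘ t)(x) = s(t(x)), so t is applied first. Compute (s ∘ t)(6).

(s ∘ t)(6) = s(t(6)). t(6) = 10, then s(10) = 4. So (s ∘ t)(6) = 4.

4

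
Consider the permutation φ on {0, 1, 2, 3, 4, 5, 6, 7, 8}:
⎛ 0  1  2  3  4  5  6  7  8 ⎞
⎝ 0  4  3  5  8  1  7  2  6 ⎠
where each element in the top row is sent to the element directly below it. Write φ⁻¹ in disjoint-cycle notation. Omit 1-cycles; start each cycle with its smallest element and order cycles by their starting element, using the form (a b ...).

(1 5 3 2 7 6 8 4)

The cycle decomposition of φ is (1 4 8 6 7 2 3 5).
The inverse reverses every cycle; in canonical form, φ⁻¹ = (1 5 3 2 7 6 8 4).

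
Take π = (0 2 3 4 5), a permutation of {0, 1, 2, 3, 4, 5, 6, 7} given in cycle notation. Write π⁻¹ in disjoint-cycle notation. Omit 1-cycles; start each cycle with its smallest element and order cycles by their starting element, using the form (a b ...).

(0 5 4 3 2)

If π sends a → b within a cycle, π⁻¹ sends b → a; equivalently, reverse each cycle.
Reversing each cycle of π and rotating so the smallest element leads gives (0 5 4 3 2).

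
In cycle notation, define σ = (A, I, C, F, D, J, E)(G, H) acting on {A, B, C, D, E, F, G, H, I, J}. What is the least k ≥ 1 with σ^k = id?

The disjoint cycles have lengths 7, 2, 1.
Since disjoint cycles commute, ord(σ) = lcm(7, 2) = 14.

14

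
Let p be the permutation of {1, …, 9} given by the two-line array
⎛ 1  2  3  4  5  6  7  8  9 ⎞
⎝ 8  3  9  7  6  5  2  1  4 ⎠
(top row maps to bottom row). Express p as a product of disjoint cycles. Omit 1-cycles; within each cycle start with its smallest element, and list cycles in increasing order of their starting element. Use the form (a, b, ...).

Iterating p from 1 gives 1 → 8 → 1; that is the 2-cycle (1, 8).
Repeating from the next unused element and collecting all non-trivial cycles gives (1, 8)(2, 3, 9, 4, 7)(5, 6).

(1, 8)(2, 3, 9, 4, 7)(5, 6)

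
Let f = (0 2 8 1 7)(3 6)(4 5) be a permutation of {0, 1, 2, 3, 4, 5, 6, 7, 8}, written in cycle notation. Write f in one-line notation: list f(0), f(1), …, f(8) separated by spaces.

2 7 8 6 5 4 3 0 1

Image by image: 0↦2, 1↦7, 2↦8, 3↦6, 4↦5, 5↦4, 6↦3, 7↦0, 8↦1.
So the one-line form is 2 7 8 6 5 4 3 0 1.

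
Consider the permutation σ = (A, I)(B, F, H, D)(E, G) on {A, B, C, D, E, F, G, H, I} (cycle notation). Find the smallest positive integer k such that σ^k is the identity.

The cycle type of σ is (4, 2, 2, 1).
The order is lcm(4, 2, 2) = 4.

4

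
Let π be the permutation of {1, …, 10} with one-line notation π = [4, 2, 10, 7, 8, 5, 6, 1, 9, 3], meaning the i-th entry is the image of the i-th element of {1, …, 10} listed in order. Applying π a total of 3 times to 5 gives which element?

4

Tracing 5 → 8 → … returns to 5 after 6 steps, so 5 lies in a 6-cycle (1 4 7 6 5 8).
Stepping 3 places around the cycle: 5 → 8 → 1 → 4.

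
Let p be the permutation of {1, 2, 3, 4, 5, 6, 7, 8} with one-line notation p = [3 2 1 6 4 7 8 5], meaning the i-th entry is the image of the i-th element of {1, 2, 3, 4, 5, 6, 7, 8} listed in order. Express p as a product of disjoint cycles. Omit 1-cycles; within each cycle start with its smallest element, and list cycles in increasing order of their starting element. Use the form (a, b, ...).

(1, 3)(4, 6, 7, 8, 5)

Start at 1 and follow images: 1 → 3 → 1, giving the cycle (1, 3).
Continuing from each remaining unvisited element yields (1, 3)(4, 6, 7, 8, 5).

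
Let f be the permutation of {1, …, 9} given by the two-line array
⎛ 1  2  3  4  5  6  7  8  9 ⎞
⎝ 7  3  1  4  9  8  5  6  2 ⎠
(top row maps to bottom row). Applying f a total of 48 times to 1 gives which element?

Tracing 1 → 7 → … returns to 1 after 6 steps, so 1 lies in a 6-cycle (1, 7, 5, 9, 2, 3).
On a 6-cycle, f^6 is the identity, so f^48 = f^0 there (48 ≡ 0 mod 6).
So f^48(1) = 1.

1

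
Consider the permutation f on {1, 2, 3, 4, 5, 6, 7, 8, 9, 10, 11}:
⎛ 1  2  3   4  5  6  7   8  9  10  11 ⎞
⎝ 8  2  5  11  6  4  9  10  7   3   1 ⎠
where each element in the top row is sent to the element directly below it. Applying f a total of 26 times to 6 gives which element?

11

Tracing 6 → 4 → … returns to 6 after 8 steps, so 6 lies in an 8-cycle (1, 8, 10, 3, 5, 6, 4, 11).
Powers repeat with period 8 on this cycle, and 26 mod 8 = 2, so f^26(6) = f^2(6).
Advancing 2 steps from 6: 6 → 4 → 11.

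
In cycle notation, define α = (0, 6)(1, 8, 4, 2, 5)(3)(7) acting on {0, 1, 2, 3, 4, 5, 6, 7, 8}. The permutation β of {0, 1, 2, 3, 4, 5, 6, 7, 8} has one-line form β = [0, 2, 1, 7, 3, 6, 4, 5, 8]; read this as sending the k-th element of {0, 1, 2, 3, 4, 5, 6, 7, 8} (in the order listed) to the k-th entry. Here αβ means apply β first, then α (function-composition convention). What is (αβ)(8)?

4

(αβ)(8) = α(β(8)). β(8) = 8, then α(8) = 4. So (αβ)(8) = 4.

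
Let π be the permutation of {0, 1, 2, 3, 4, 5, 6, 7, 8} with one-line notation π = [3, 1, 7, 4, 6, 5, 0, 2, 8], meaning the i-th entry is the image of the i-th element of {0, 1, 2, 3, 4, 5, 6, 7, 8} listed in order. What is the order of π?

The disjoint-cycle form of π has cycle lengths 4, 2, 1, 1, 1.
The order of π is the least common multiple of its cycle lengths: lcm(4, 2) = 4.

4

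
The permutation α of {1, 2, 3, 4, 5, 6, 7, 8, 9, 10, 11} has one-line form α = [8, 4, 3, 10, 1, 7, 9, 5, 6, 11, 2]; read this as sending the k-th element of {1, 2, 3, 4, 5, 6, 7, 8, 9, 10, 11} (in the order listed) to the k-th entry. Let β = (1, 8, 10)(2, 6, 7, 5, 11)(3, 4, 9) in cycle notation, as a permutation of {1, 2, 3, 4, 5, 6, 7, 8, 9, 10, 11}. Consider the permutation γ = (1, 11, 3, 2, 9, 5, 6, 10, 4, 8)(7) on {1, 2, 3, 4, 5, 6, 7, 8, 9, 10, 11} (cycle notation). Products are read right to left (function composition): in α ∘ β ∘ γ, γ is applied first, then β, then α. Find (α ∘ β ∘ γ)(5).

Apply the permutations in order: γ(5) = 6, then β(6) = 7, then α(7) = 9. So (α ∘ β ∘ γ)(5) = 9.

9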